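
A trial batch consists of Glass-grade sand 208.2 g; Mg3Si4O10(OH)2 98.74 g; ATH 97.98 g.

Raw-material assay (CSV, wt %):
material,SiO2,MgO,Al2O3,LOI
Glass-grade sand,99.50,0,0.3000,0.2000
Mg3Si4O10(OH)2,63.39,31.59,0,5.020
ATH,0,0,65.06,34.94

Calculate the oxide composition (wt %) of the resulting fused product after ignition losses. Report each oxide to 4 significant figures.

The working math holds exact precision at each step; in-progress results appear (rounded to four significant figures) on the page — every reported figure is rounded only once. The derived quantities (ignition loss, the totals, the three compositions, glass mass, yield) are rebuilt from the batch weights per 365.3 g of glass in full precision as set out in the problem or the answer.
Mass of each oxide from the mix:
  SiO2: 208.2·0.9950 + 98.74·0.6339 = 269.8 g
  MgO: 98.74·0.3159 = 31.19 g
  Al2O3: 208.2·0.003000 + 97.98·0.6506 = 64.37 g
LOI: 208.2·0.002000 + 98.74·0.05020 + 97.98·0.3494 = 39.61 g
batch − LOI leaves glass = 404.9 − 39.61 = 365.3 g (= the summed oxide contributions)
wt %: oxide over glass, times 100

Glass mass = 365.3 g (batch 404.9 − LOI 39.61).
Composition: SiO2 73.84%, MgO 8.538%, Al2O3 17.62%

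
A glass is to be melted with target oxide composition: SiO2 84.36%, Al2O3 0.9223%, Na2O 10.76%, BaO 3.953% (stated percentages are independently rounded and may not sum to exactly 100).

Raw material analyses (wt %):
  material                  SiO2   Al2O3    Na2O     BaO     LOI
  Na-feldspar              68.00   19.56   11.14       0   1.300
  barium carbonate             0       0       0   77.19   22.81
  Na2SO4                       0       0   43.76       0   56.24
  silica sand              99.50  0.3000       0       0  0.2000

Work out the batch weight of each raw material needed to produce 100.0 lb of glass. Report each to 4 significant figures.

Batch per 100.0 lb glass:
  Na-feldspar: 3.451 lb
  barium carbonate: 5.121 lb
  Na2SO4: 23.71 lb
  silica sand: 82.43 lb
Total batch = 114.7 lb; LOI loss = 14.71 lb; yield = 87.17%

Working values are printed (rounded to 4 significant digits) across the worked steps. All arithmetic carries full float precision from start to finish; each reported value receives exactly one rounding — the derived quantities, which include net glass mass, ignition loss, yield, four oxide percentages, the totals, are re-derived at exact precision, as given in problem or answer, starting from the weights at 100.0 lb of glass.
Per-oxide target masses for 100.0 lb glass:
  SiO2: 84.36% × 100.0 = 84.36 lb
  Al2O3: 0.9223% × 100.0 = 0.9223 lb
  Na2O: 10.76% × 100.0 = 10.76 lb
  BaO: 3.953% × 100.0 = 3.953 lb
Oxide-by-oxide audit applying the batch weights above, at the basis given (sums match the target masses exact up to rounding of places):
  SiO2: 3.451·0.6800 + 82.43·0.9950 = 84.36 lb (target 84.36 lb)
  Al2O3: 3.451·0.1956 + 82.43·0.003000 = 0.9223 lb (target 0.9223 lb)
  Na2O: 3.451·0.1114 + 23.71·0.4376 = 10.76 lb (target 10.76 lb)
  BaO: 5.121·0.7719 = 3.953 lb (target 3.953 lb)
Auditing the glass mass value: net batch after ignition = 100.0 lb (targets for the oxides total 100.0 lb; with the basis standing at 100.0 lb — rounding explains the deltas).
Adding the batch up: Σ batch = 114.7 lb; the LOI term Σ batch·LOI equals 14.71 lb; yield, glass over the total, = 87.17%.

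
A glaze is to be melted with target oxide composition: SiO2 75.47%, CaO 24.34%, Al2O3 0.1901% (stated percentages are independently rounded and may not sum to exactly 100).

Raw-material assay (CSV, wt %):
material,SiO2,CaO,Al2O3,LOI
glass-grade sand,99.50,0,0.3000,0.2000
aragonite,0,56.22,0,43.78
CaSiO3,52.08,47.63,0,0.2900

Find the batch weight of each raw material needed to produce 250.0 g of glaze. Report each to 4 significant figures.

Batch per 250.0 g glaze:
  glass-grade sand: 158.4 g
  aragonite: 57.72 g
  CaSiO3: 59.62 g
Total batch = 275.7 g; LOI loss = 25.76 g; yield = 90.66%

The whole derivation maintains full precision through the solve; working values appear, rounded to four significant figures, alongside each step. Each reported number is rounded just once. The derived quantities, including three oxide percentages, ignition loss, yield, totals, net glass mass, are rebuilt from the weighed amounts at 250.0 g of glass at full precision as quoted within problem or answer.
Target masses of each oxide per 250.0 g glaze:
  SiO2: 75.47% × 250.0 = 188.7 g
  CaO: 24.34% × 250.0 = 60.85 g
  Al2O3: 0.1901% × 250.0 = 0.4752 g
Checking each oxide sum from the weights as reported, per the basis as stated (every target is met by its sum inside rounding margins):
  SiO2: 158.4·0.9950 + 59.62·0.5208 = 188.7 g (target 188.7 g)
  CaO: 57.72·0.5622 + 59.62·0.4763 = 60.85 g (target 60.85 g)
  Al2O3: 158.4·0.003000 = 0.4752 g (target 0.4752 g)
Mass balance on the glass: net batch after ignition = 250.0 g (the Σ of target masses is 250.0 g; with the basis standing at 250.0 g — rounding explains the deltas).
Whole-batch sum: Σ batch = 275.7 g; Σ batch·LOI gives LOI loss = 25.76 g; yield, glass over the total, = 90.66%.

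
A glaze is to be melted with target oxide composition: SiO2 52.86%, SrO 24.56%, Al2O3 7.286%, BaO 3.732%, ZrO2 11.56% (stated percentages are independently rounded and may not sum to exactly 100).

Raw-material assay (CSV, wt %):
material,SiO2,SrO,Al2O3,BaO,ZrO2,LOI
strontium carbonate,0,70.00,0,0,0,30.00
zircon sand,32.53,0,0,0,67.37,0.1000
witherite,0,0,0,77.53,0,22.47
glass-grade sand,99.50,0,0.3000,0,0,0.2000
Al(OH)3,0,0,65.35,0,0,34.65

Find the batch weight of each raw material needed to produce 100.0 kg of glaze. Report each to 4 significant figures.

Exact precision is kept throughout; rounding to four significant digits applies to each working value as printed; exactly one rounding is applied to every reported number — derived quantities, including the yield, the totals, five oxide percentages, LOI, glass mass, are rebuilt from the batch weights per 100.0 kg of glass in full float precision, as they appear in problem or answer.
Target oxide masses per 100.0 kg glaze:
  SiO2: 52.86% × 100.0 = 52.86 kg
  SrO: 24.56% × 100.0 = 24.56 kg
  Al2O3: 7.286% × 100.0 = 7.286 kg
  BaO: 3.732% × 100.0 = 3.732 kg
  ZrO2: 11.56% × 100.0 = 11.56 kg
Mass-balance tally per oxide with the batch weights as given, on the stated basis (oxide sums agree with the targets inside rounding margins):
  SiO2: 17.16·0.3253 + 47.52·0.9950 = 52.86 kg (target 52.86 kg)
  SrO: 35.09·0.7000 = 24.56 kg (target 24.56 kg)
  Al2O3: 47.52·0.003000 + 10.93·0.6535 = 7.285 kg (target 7.286 kg)
  BaO: 4.814·0.7753 = 3.732 kg (target 3.732 kg)
  ZrO2: 17.16·0.6737 = 11.56 kg (target 11.56 kg)
Glass mass check: whole batch net of LOI = 100.0 kg (the Σ of target masses is 100.0 kg; stated basis 100.0 kg — gaps are rounding artifacts).
Batch total: Σ batch = 115.5 kg; Σ batch·LOI gives LOI loss = 15.51 kg; the yield ratio, glass ÷ batch: 86.57%.

Batch per 100.0 kg glaze:
  strontium carbonate: 35.09 kg
  zircon sand: 17.16 kg
  witherite: 4.814 kg
  glass-grade sand: 47.52 kg
  Al(OH)3: 10.93 kg
Total batch = 115.5 kg; LOI loss = 15.51 kg; yield = 86.57%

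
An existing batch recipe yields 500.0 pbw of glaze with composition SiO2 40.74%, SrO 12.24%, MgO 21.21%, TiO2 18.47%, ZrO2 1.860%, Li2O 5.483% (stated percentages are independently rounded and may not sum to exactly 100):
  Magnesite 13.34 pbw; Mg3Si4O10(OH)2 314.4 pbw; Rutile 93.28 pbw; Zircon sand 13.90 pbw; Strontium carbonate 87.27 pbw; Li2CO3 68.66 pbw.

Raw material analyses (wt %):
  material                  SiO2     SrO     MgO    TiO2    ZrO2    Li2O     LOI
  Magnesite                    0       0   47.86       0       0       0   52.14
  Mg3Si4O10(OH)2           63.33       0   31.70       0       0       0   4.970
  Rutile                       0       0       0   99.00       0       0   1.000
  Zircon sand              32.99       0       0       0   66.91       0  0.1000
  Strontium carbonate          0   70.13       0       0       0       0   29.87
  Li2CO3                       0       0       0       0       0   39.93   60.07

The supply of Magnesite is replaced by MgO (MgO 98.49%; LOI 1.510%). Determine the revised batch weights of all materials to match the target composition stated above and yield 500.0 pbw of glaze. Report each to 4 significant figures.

All internal work carries exact precision throughout; intermediates are printed (rounded to 4 significant figures) across the worked steps; each reported figure receives exactly one rounding — all derived quantities are recomputed starting from the weights on 500.0 pbw of glass in full precision (net glass mass, LOI, the yield, totals, six oxide percentages) as written in question or answer.
Target oxide masses per 500.0 pbw glaze:
  SiO2: 40.74% × 500.0 = 203.7 pbw
  SrO: 12.24% × 500.0 = 61.20 pbw
  MgO: 21.21% × 500.0 = 106.0 pbw
  TiO2: 18.47% × 500.0 = 92.35 pbw
  ZrO2: 1.860% × 500.0 = 9.300 pbw
  Li2O: 5.483% × 500.0 = 27.42 pbw
Verifying the oxide balance from the weights as reported, relative to the basis at hand (oxide sums agree with the targets modulo rounding of the values):
  SiO2: 314.4·0.6333 + 13.90·0.3299 = 203.7 pbw (target 203.7 pbw)
  SrO: 87.27·0.7013 = 61.20 pbw (target 61.20 pbw)
  MgO: 6.480·0.9849 + 314.4·0.3170 = 106.0 pbw (target 106.0 pbw)
  TiO2: 93.28·0.9900 = 92.35 pbw (target 92.35 pbw)
  ZrO2: 13.90·0.6691 = 9.300 pbw (target 9.300 pbw)
  Li2O: 68.66·0.3993 = 27.42 pbw (target 27.42 pbw)
Glass-mass bookkeeping: whole batch net of LOI = 500.0 pbw (the Σ of target masses is 500.0 pbw; stated basis 500.0 pbw — deltas are rounding alone).
Batch grand total — Σ batch = 584.0 pbw; LOI loss = Σ batch·LOI = 83.98 pbw; as yield: glass ÷ batch → 85.62%.

Revised batch per 500.0 pbw glaze:
  MgO: 6.480 pbw
  Mg3Si4O10(OH)2: 314.4 pbw
  Rutile: 93.28 pbw
  Zircon sand: 13.90 pbw
  Strontium carbonate: 87.27 pbw
  Li2CO3: 68.66 pbw
Total batch = 584.0 pbw; LOI loss = 83.98 pbw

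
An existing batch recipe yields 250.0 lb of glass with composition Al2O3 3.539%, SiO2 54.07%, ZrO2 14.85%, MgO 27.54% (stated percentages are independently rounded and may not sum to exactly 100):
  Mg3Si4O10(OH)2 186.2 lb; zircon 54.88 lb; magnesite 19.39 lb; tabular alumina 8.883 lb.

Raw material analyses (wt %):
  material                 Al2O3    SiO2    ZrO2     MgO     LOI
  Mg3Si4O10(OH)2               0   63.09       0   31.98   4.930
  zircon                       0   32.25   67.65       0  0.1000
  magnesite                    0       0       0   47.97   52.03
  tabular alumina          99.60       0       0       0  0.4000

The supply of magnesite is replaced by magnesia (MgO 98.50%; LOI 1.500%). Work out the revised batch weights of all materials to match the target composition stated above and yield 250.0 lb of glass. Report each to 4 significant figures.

Revised batch per 250.0 lb glass:
  Mg3Si4O10(OH)2: 186.2 lb
  zircon: 54.88 lb
  magnesia: 9.443 lb
  tabular alumina: 8.883 lb
Total batch = 259.4 lb; LOI loss = 9.412 lb

The working math maintains full float precision in every operation. Mid-chain values are displayed, with 4-significant-digit rounding, within the worked lines — each reported value carries a single rounding; all derived quantities, which include yield, net glass mass, four oxide percentages, the totals, ignition loss, are computed in exact precision, as given in the question or the answer, from the batch weights on 250.0 lb of glass.
Target masses of each oxide per 250.0 lb glass:
  Al2O3: 3.539% × 250.0 = 8.848 lb
  SiO2: 54.07% × 250.0 = 135.2 lb
  ZrO2: 14.85% × 250.0 = 37.12 lb
  MgO: 27.54% × 250.0 = 68.85 lb
Per-oxide balance check from the weights as reported, under the basis named above (summed amounts equal target values given rounding of the digits):
  Al2O3: 8.883·0.9960 = 8.847 lb (target 8.848 lb)
  SiO2: 186.2·0.6309 + 54.88·0.3225 = 135.2 lb (target 135.2 lb)
  ZrO2: 54.88·0.6765 = 37.13 lb (target 37.12 lb)
  MgO: 186.2·0.3198 + 9.443·0.9850 = 68.85 lb (target 68.85 lb)
Glass-mass closure: the batch minus its LOI: 250.0 lb (targets for the oxides total 250.0 lb; stated basis 250.0 lb — any gap is answer rounding).
Summing the batch: Σ batch = 259.4 lb; ignition loss, Σ(batch × LOI) = 9.412 lb; the yield ratio, glass ÷ batch: 96.37%.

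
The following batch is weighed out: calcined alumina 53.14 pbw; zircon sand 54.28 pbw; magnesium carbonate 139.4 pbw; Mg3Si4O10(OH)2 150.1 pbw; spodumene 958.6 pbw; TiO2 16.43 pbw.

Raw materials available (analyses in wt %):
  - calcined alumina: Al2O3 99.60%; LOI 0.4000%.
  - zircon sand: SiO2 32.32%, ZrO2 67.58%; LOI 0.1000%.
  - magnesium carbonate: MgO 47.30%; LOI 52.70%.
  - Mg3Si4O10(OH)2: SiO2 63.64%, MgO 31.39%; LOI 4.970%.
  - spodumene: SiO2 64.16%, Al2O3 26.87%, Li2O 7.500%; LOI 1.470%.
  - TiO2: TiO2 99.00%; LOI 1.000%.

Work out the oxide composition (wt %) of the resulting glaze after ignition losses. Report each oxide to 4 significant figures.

The whole derivation carries exact precision through every step. Rounding to 4 significant figures governs every working value as displayed — each reported value is rounded exactly once; the derived quantities are re-derived from the batch weights on 1277 pbw of glass at full float precision (the six compositions, the yield, the totals, glass mass, ignition loss) precisely as stated by problem or answer.
Oxide masses out of the charge:
  SiO2: 54.28·0.3232 + 150.1·0.6364 + 958.6·0.6416 = 728.1 pbw
  MgO: 139.4·0.4730 + 150.1·0.3139 = 113.1 pbw
  Al2O3: 53.14·0.9960 + 958.6·0.2687 = 310.5 pbw
  Li2O: 958.6·0.07500 = 71.89 pbw
  ZrO2: 54.28·0.6758 = 36.68 pbw
  TiO2: 16.43·0.9900 = 16.27 pbw
LOI: 53.14·0.004000 + 54.28·0.001000 + 139.4·0.5270 + 150.1·0.04970 + 958.6·0.01470 + 16.43·0.01000 = 95.45 pbw
The glass mass, total less LOI, = 1372 − 95.45 = 1277 pbw (matching Σ of the oxides)
wt %: oxide over glass, times 100

Glass mass = 1277 pbw (batch 1372 − LOI 95.45).
Composition: SiO2 57.04%, MgO 8.856%, Al2O3 24.32%, Li2O 5.632%, ZrO2 2.874%, TiO2 1.274%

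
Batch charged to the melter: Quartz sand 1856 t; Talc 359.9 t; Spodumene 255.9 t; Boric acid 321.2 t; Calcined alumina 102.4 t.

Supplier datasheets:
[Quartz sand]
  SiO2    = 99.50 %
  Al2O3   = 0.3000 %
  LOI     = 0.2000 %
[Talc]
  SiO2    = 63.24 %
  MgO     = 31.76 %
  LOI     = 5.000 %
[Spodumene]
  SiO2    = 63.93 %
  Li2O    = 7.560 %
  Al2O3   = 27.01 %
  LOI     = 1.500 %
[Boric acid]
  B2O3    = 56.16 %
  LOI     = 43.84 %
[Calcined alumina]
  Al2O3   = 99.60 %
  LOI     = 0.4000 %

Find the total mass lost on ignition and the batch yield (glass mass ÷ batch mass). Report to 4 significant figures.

LOI loss = 166.8 t; glass = 2729 t; yield = 94.24%

All arithmetic carries full float precision through every step; working values appear rounded off to 4 significant digits between the steps — each reported value is rounded just once. All derived quantities are carried in full precision (glass mass, yield, LOI, the totals, five oxide percentages) using the weight values on 2729 t of glass as set out in the question or the answer.
Material-by-material LOI:
  Quartz sand: 1856 × 0.002000 = 3.712 t
  Talc: 359.9 × 0.05000 = 18.00 t
  Spodumene: 255.9 × 0.01500 = 3.838 t
  Boric acid: 321.2 × 0.4384 = 140.8 t
  Calcined alumina: 102.4 × 0.004000 = 0.4096 t
Total LOI = 166.8 t
Glass = batch − LOI = 2895 − 166.8 = 2729 t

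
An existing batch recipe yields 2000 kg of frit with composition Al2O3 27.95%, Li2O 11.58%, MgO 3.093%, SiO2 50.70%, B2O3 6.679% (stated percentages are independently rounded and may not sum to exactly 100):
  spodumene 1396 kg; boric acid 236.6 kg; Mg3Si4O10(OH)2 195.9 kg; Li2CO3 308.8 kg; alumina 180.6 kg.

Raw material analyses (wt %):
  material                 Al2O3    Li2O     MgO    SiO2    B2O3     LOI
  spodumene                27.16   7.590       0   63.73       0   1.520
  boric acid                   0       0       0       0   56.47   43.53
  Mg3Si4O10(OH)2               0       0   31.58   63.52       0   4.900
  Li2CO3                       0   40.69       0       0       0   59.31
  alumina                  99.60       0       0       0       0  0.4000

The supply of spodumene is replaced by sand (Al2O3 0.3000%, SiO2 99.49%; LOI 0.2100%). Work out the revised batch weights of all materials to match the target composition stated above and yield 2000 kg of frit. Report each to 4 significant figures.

Revised batch per 2000 kg frit:
  sand: 894.1 kg
  boric acid: 236.6 kg
  Mg3Si4O10(OH)2: 195.9 kg
  Li2CO3: 569.2 kg
  alumina: 558.6 kg
Total batch = 2454 kg; LOI loss = 454.3 kg

All arithmetic carries exact precision in every operation — working values are printed rounded to 4 significant figures across the worked steps; every reported result is rounded just once; the derived quantities, which include net glass mass, the totals, the five compositions, yield, LOI, are computed in full precision, as set out in the problem or answer text, from the batch weights per 2000 kg of glass.
Oxide-by-oxide targets in 2000 kg frit:
  Al2O3: 27.95% × 2000 = 559.0 kg
  Li2O: 11.58% × 2000 = 231.6 kg
  MgO: 3.093% × 2000 = 61.86 kg
  SiO2: 50.70% × 2000 = 1014 kg
  B2O3: 6.679% × 2000 = 133.6 kg
Sums-versus-targets review with the batch weights as given, versus the basis set out (summed amounts equal target values given rounding of the digits):
  Al2O3: 894.1·0.003000 + 558.6·0.9960 = 559.0 kg (target 559.0 kg)
  Li2O: 569.2·0.4069 = 231.6 kg (target 231.6 kg)
  MgO: 195.9·0.3158 = 61.87 kg (target 61.86 kg)
  SiO2: 894.1·0.9949 + 195.9·0.6352 = 1014 kg (target 1014 kg)
  B2O3: 236.6·0.5647 = 133.6 kg (target 133.6 kg)
Mass balance on the glass: batch Σ − ignition loss = 2000 kg (the targets, summed, come to 2000 kg; versus the stated basis of 2000 kg — a pure rounding effect).
Summing the batch: Σ batch = 2454 kg; LOI loss = Σ batch·LOI = 454.3 kg; as yield: glass ÷ batch → 81.49%.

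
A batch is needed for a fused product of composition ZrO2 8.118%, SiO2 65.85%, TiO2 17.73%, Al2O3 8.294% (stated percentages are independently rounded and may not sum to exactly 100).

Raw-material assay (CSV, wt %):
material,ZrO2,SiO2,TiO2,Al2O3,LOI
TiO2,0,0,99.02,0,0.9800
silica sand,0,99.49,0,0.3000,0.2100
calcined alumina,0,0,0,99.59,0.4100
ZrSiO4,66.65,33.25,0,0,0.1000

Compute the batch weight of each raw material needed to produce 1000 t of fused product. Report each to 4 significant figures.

Batch per 1000 t fused product:
  TiO2: 179.1 t
  silica sand: 621.2 t
  calcined alumina: 81.41 t
  ZrSiO4: 121.8 t
Total batch = 1004 t; LOI loss = 3.515 t; yield = 99.65%

Full precision is kept through the solve. Mid-chain values are shown rounded to four significant figures within the worked lines; each reported result is rounded a single time — the derived quantities, which include net glass mass, yield, ignition loss, four oxide percentages, totals, are computed in full precision, precisely as stated by the problem or answer text, using the weight values for 1000 t of glass.
Target oxide masses per 1000 t fused product:
  ZrO2: 8.118% × 1000 = 81.18 t
  SiO2: 65.85% × 1000 = 658.5 t
  TiO2: 17.73% × 1000 = 177.3 t
  Al2O3: 8.294% × 1000 = 82.94 t
Checking each oxide sum on the weights just shown, at the basis given (oxide sums agree with the targets net of answer rounding effects):
  ZrO2: 121.8·0.6665 = 81.18 t (target 81.18 t)
  SiO2: 621.2·0.9949 + 121.8·0.3325 = 658.5 t (target 658.5 t)
  TiO2: 179.1·0.9902 = 177.3 t (target 177.3 t)
  Al2O3: 621.2·0.003000 + 81.41·0.9959 = 82.94 t (target 82.94 t)
Glass-mass bookkeeping: the batch minus its LOI: 1000 t (the targets, summed, come to 999.9 t; against the stated basis, 1000 t — deltas are rounding alone).
Batch total: Σ batch = 1004 t; ignition loss, Σ(batch × LOI) = 3.515 t; as yield: glass ÷ batch → 99.65%.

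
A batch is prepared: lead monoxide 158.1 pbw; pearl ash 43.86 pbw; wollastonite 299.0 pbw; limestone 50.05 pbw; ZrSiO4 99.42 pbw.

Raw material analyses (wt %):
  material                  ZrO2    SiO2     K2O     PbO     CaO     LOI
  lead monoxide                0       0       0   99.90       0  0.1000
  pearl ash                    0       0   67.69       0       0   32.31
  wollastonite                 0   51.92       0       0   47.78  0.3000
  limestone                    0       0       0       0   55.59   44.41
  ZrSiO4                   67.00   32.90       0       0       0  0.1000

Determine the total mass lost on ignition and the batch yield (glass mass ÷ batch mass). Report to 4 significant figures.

Intermediates appear rounded off to 4 significant digits at each printed step; every computation carries full precision end to end — every reported value undergoes a single rounding; all derived quantities, including LOI, the yield, the five compositions, glass mass, totals, are rebuilt from the batch weights for 612.9 pbw of glass at full float precision, precisely as stated by the question or the answer.
Per-material ignition loss:
  lead monoxide: 158.1 × 0.001000 = 0.1581 pbw
  pearl ash: 43.86 × 0.3231 = 14.17 pbw
  wollastonite: 299.0 × 0.003000 = 0.8970 pbw
  limestone: 50.05 × 0.4441 = 22.23 pbw
  ZrSiO4: 99.42 × 0.001000 = 0.09942 pbw
Total LOI = 37.55 pbw
Glass = batch − LOI = 650.4 − 37.55 = 612.9 pbw

LOI loss = 37.55 pbw; glass = 612.9 pbw; yield = 94.23%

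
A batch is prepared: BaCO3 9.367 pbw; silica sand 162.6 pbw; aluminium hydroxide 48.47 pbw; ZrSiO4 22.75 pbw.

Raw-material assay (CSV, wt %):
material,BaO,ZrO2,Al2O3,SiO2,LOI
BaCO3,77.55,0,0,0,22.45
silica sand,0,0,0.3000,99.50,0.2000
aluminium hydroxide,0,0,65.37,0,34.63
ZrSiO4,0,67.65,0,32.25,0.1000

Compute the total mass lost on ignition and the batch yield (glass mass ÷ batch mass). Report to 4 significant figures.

LOI loss = 19.24 pbw; glass = 224.0 pbw; yield = 92.09%

The intermediate values are printed, rounded to 4 significant digits, as written; each numeric step keeps exact precision all the way through — each reported value includes exactly one rounding; derived quantities, which include yield, net glass mass, LOI, totals, four oxide percentages, are carried at full precision, exactly as printed in question or answer, starting from the weights for 224.0 pbw of glass.
Material-by-material LOI:
  BaCO3: 9.367 × 0.2245 = 2.103 pbw
  silica sand: 162.6 × 0.002000 = 0.3252 pbw
  aluminium hydroxide: 48.47 × 0.3463 = 16.79 pbw
  ZrSiO4: 22.75 × 0.001000 = 0.02275 pbw
Total LOI = 19.24 pbw
Glass = batch − LOI = 243.2 − 19.24 = 224.0 pbw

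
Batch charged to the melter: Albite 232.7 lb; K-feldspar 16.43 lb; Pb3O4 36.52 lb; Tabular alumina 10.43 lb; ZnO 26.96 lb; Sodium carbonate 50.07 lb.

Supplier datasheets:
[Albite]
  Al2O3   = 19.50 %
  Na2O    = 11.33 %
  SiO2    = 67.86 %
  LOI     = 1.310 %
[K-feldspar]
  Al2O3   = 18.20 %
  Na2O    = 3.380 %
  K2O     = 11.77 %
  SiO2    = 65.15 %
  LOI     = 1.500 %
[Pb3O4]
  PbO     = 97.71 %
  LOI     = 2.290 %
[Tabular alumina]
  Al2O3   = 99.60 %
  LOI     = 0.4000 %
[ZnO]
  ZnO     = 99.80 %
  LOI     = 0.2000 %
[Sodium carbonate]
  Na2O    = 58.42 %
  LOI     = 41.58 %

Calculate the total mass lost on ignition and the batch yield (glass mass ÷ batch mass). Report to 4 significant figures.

LOI loss = 25.05 lb; glass = 348.1 lb; yield = 93.29%

Values along the way appear (rounded to four significant digits) in the working; the working math maintains full precision at every stage — exactly one rounding lands on each reported result; all derived quantities, which include the totals, the yield, glass mass, six oxide percentages, LOI, are re-derived at full float precision, exactly as printed in the problem or answer text, from the batch weights at 348.1 lb of glass.
LOI of each material in turn:
  Albite: 232.7 × 0.01310 = 3.048 lb
  K-feldspar: 16.43 × 0.01500 = 0.2464 lb
  Pb3O4: 36.52 × 0.02290 = 0.8363 lb
  Tabular alumina: 10.43 × 0.004000 = 0.04172 lb
  ZnO: 26.96 × 0.002000 = 0.05392 lb
  Sodium carbonate: 50.07 × 0.4158 = 20.82 lb
Total LOI = 25.05 lb
Glass = batch − LOI = 373.1 − 25.05 = 348.1 lb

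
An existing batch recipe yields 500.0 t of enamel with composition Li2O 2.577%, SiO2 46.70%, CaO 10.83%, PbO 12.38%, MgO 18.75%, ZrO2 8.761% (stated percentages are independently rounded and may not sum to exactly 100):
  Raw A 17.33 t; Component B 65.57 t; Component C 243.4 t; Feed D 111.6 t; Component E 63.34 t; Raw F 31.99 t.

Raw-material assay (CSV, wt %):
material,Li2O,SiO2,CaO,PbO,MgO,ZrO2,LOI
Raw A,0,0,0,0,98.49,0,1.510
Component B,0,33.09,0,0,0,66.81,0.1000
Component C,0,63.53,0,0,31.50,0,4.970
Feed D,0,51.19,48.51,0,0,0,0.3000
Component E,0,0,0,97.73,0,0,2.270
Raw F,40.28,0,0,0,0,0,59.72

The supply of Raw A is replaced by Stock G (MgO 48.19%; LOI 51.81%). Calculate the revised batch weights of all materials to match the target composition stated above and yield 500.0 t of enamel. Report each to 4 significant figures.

In-progress results are shown rounded to 4 significant figures in the printout; all arithmetic carries exact precision at all times. Exactly one rounding goes into every reported number. Derived quantities, which include yield, LOI, totals, net glass mass, six oxide percentages, are rebuilt in full precision, precisely as stated by the problem or the answer, using the weight values for 500.0 t of glass.
The oxide mass targets at 500.0 t enamel:
  Li2O: 2.577% × 500.0 = 12.88 t
  SiO2: 46.70% × 500.0 = 233.5 t
  CaO: 10.83% × 500.0 = 54.15 t
  PbO: 12.38% × 500.0 = 61.90 t
  MgO: 18.75% × 500.0 = 93.75 t
  ZrO2: 8.761% × 500.0 = 43.80 t
Verifying the oxide balance using the reported weights, at the basis given (each sum matches its target mass exact up to rounding of places):
  Li2O: 31.99·0.4028 = 12.89 t (target 12.88 t)
  SiO2: 65.57·0.3309 + 243.4·0.6353 + 111.6·0.5119 = 233.5 t (target 233.5 t)
  CaO: 111.6·0.4851 = 54.14 t (target 54.15 t)
  PbO: 63.34·0.9773 = 61.90 t (target 61.90 t)
  MgO: 35.41·0.4819 + 243.4·0.3150 = 93.74 t (target 93.75 t)
  ZrO2: 65.57·0.6681 = 43.81 t (target 43.80 t)
Glass-mass closure: the batch minus its LOI: 499.9 t (targets for the oxides total 500.0 t; against the stated basis, 500.0 t — differing by rounding only).
Whole-batch sum: Σ batch = 551.3 t; LOI removed, Σ of batch·LOI: 51.39 t; yield: glass divided by total = 90.68%.

Revised batch per 500.0 t enamel:
  Stock G: 35.41 t
  Component B: 65.57 t
  Component C: 243.4 t
  Feed D: 111.6 t
  Component E: 63.34 t
  Raw F: 31.99 t
Total batch = 551.3 t; LOI loss = 51.39 t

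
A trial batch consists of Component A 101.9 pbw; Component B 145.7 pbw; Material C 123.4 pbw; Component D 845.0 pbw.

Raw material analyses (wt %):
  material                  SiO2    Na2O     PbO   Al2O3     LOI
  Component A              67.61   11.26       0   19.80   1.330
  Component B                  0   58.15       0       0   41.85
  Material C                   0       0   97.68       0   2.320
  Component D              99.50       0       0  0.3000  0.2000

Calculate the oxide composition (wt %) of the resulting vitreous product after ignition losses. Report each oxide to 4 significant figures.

All arithmetic holds full precision through the solve. In-progress results are displayed rounded to 4 significant figures at each printed step; a single rounding finalizes each reported result; the derived quantities (glass mass, the yield, totals, four oxide percentages, LOI) are carried from the batch weights at 1149 pbw of glass at full float precision as set out in problem or answer.
Mass of each oxide from the mix:
  SiO2: 101.9·0.6761 + 845.0·0.9950 = 909.7 pbw
  Na2O: 101.9·0.1126 + 145.7·0.5815 = 96.20 pbw
  PbO: 123.4·0.9768 = 120.5 pbw
  Al2O3: 101.9·0.1980 + 845.0·0.003000 = 22.71 pbw
LOI: 101.9·0.01330 + 145.7·0.4185 + 123.4·0.02320 + 845.0·0.002000 = 66.88 pbw
The glass mass, total less LOI, = 1216 − 66.88 = 1149 pbw (the oxide masses sum to this)
wt %: oxide over glass, times 100

Glass mass = 1149 pbw (batch 1216 − LOI 66.88).
Composition: SiO2 79.16%, Na2O 8.372%, PbO 10.49%, Al2O3 1.976%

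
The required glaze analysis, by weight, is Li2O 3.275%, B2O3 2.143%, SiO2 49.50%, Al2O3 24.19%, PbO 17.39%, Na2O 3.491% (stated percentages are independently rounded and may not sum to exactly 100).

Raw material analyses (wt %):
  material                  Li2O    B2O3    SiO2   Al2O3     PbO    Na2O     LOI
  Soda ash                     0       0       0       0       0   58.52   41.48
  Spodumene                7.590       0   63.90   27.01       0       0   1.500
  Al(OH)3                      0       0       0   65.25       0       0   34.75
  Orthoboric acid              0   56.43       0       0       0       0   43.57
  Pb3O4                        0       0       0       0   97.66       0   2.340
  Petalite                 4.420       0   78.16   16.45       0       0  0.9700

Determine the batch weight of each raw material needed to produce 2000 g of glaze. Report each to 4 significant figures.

Batch per 2000 g glaze:
  Soda ash: 119.3 g
  Spodumene: 239.3 g
  Al(OH)3: 372.4 g
  Orthoboric acid: 75.95 g
  Pb3O4: 356.1 g
  Petalite: 1071 g
Total batch = 2234 g; LOI loss = 234.3 g; yield = 89.51%

All internal work keeps full float precision end to end; values along the way are displayed rounded to 4 significant figures as written; each reported number is rounded just once; all derived quantities, including six oxide percentages, yield, glass mass, the totals, LOI, are recomputed using the weight values per 2000 g of glass in exact precision exactly as printed in either problem or answer.
Per-oxide target masses for 2000 g glaze:
  Li2O: 3.275% × 2000 = 65.50 g
  B2O3: 2.143% × 2000 = 42.86 g
  SiO2: 49.50% × 2000 = 990.0 g
  Al2O3: 24.19% × 2000 = 483.8 g
  PbO: 17.39% × 2000 = 347.8 g
  Na2O: 3.491% × 2000 = 69.82 g
Per-oxide balance check working from each reported weight, under the basis named above (oxide sums agree with the targets inside rounding margins):
  Li2O: 239.3·0.07590 + 1071·0.04420 = 65.50 g (target 65.50 g)
  B2O3: 75.95·0.5643 = 42.86 g (target 42.86 g)
  SiO2: 239.3·0.6390 + 1071·0.7816 = 990.0 g (target 990.0 g)
  Al2O3: 239.3·0.2701 + 372.4·0.6525 + 1071·0.1645 = 483.8 g (target 483.8 g)
  PbO: 356.1·0.9766 = 347.8 g (target 347.8 g)
  Na2O: 119.3·0.5852 = 69.81 g (target 69.82 g)
Glass-mass sanity pass: total charge less LOI = 2000 g (the targets, summed, come to 2000 g; the stated basis being 2000 g — a pure rounding effect).
Whole-batch sum: Σ batch = 2234 g; the LOI term Σ batch·LOI equals 234.3 g; yield, glass over the total, = 89.51%.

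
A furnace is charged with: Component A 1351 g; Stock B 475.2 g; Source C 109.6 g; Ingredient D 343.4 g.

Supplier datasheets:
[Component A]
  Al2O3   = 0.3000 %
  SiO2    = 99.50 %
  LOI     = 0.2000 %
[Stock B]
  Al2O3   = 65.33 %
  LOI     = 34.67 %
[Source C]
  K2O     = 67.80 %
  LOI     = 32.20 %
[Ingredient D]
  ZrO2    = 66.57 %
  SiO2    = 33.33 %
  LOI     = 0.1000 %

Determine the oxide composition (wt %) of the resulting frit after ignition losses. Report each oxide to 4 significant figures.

Glass mass = 2076 g (batch 2279 − LOI 203.1).
Composition: ZrO2 11.01%, Al2O3 15.15%, SiO2 70.26%, K2O 3.579%

Intermediates appear, with 4-significant-digit rounding, across the worked steps. All internal work holds full float precision end to end. Every reported number undergoes a single rounding — all derived quantities, including the totals, the four compositions, ignition loss, net glass mass, yield, are recomputed from the batch weights per 2076 g of glass at full precision as set out in the problem or answer text.
Delivered oxide masses:
  ZrO2: 343.4·0.6657 = 228.6 g
  Al2O3: 1351·0.003000 + 475.2·0.6533 = 314.5 g
  SiO2: 1351·0.9950 + 343.4·0.3333 = 1459 g
  K2O: 109.6·0.6780 = 74.31 g
LOI: 1351·0.002000 + 475.2·0.3467 + 109.6·0.3220 + 343.4·0.001000 = 203.1 g
Glass = total batch minus LOI = 2279 − 203.1 = 2076 g (= the summed oxide contributions)
each oxide over glass, ×100, is wt %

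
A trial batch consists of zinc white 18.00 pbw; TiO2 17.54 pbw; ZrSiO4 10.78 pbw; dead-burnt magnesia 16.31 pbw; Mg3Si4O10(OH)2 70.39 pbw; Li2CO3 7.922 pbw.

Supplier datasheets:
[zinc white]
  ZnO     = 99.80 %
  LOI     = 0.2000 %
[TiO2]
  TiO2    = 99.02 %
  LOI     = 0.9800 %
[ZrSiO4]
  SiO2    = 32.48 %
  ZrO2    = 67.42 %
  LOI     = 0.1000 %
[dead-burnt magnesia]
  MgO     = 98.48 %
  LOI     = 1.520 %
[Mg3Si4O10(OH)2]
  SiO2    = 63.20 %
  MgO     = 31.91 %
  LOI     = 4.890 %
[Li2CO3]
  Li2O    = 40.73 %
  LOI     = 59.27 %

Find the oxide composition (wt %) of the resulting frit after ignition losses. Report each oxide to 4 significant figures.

The working math carries exact precision in every operation — values along the way appear with 4-significant-digit rounding within the worked lines. Exactly one rounding goes into every reported figure — the derived quantities (LOI, glass mass, totals, six oxide percentages, the yield) are rebuilt at full precision using the weight values on 132.3 pbw of glass as they appear in the question or the answer.
Oxide-by-oxide delivered mass:
  Li2O: 7.922·0.4073 = 3.227 pbw
  SiO2: 10.78·0.3248 + 70.39·0.6320 = 47.99 pbw
  MgO: 16.31·0.9848 + 70.39·0.3191 = 38.52 pbw
  TiO2: 17.54·0.9902 = 17.37 pbw
  ZnO: 18.00·0.9980 = 17.96 pbw
  ZrO2: 10.78·0.6742 = 7.268 pbw
LOI: 18.00·0.002000 + 17.54·0.009800 + 10.78·0.001000 + 16.31·0.01520 + 70.39·0.04890 + 7.922·0.5927 = 8.604 pbw
The glass mass, total less LOI, = 140.9 − 8.604 = 132.3 pbw (= the summed oxide contributions)
wt % = oxide mass / glass mass × 100

Glass mass = 132.3 pbw (batch 140.9 − LOI 8.604).
Composition: Li2O 2.438%, SiO2 36.26%, MgO 29.11%, TiO2 13.12%, ZnO 13.57%, ZrO2 5.492%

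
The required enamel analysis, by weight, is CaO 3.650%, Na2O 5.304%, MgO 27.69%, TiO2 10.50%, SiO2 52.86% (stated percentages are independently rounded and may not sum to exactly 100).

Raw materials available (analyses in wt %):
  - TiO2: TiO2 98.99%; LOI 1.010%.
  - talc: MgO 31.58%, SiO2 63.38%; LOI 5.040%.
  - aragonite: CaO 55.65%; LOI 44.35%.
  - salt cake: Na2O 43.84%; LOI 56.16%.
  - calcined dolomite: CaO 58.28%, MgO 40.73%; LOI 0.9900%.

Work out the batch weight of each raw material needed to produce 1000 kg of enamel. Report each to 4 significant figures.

Batch per 1000 kg enamel:
  TiO2: 106.1 kg
  talc: 834.0 kg
  aragonite: 30.83 kg
  salt cake: 121.0 kg
  calcined dolomite: 33.19 kg
Total batch = 1125 kg; LOI loss = 125.1 kg; yield = 88.88%

All internal work carries exact precision at all times. Mid-chain values are printed (rounded to four significant figures) between the steps; each reported result takes exactly one rounding — all derived quantities (LOI, the five compositions, glass mass, the totals, the yield) are recomputed in full precision starting from the weights on 1000 kg of glass as quoted within the problem or answer text.
Per-oxide target masses for 1000 kg enamel:
  CaO: 3.650% × 1000 = 36.50 kg
  Na2O: 5.304% × 1000 = 53.04 kg
  MgO: 27.69% × 1000 = 276.9 kg
  TiO2: 10.50% × 1000 = 105.0 kg
  SiO2: 52.86% × 1000 = 528.6 kg
Checking each oxide sum on the weights just shown, versus the basis set out (each sum matches its target mass inside rounding margins):
  CaO: 30.83·0.5565 + 33.19·0.5828 = 36.50 kg (target 36.50 kg)
  Na2O: 121.0·0.4384 = 53.05 kg (target 53.04 kg)
  MgO: 834.0·0.3158 + 33.19·0.4073 = 276.9 kg (target 276.9 kg)
  TiO2: 106.1·0.9899 = 105.0 kg (target 105.0 kg)
  SiO2: 834.0·0.6338 = 528.6 kg (target 528.6 kg)
The glass-mass cross-check: total charge less LOI = 1000 kg (oxide target masses add up to 1000 kg; basis as stated: 1000 kg — differing by rounding only).
Summing the batch: Σ batch = 1125 kg; LOI loss = Σ batch·LOI = 125.1 kg; yield = glass ÷ total batch = 88.88%.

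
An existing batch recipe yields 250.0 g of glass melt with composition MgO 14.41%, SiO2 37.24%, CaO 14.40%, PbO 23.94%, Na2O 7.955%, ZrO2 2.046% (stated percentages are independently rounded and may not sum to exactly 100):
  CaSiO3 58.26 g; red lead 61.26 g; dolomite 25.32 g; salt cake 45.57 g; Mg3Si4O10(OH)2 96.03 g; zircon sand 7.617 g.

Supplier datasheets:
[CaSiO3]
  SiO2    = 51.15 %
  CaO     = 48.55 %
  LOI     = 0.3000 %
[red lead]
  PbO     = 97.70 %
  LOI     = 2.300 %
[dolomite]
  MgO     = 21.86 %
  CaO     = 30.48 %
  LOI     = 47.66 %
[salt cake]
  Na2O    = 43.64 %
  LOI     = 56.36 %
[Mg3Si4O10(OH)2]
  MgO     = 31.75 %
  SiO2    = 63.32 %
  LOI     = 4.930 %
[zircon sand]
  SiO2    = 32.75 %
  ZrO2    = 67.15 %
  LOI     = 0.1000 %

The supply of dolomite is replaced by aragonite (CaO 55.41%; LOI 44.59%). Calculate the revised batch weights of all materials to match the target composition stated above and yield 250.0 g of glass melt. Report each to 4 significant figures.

Working values are displayed rounded to 4 significant figures in the working; every computation carries full precision at all times. Every reported value is rounded a single time; derived quantities are computed at full precision (net glass mass, ignition loss, the yield, totals, the six compositions) starting from the weights per 250.0 g of glass exactly as shown in problem or answer.
Target oxide masses per 250.0 g glass melt:
  MgO: 14.41% × 250.0 = 36.02 g
  SiO2: 37.24% × 250.0 = 93.10 g
  CaO: 14.40% × 250.0 = 36.00 g
  PbO: 23.94% × 250.0 = 59.85 g
  Na2O: 7.955% × 250.0 = 19.89 g
  ZrO2: 2.046% × 250.0 = 5.115 g
A balance pass over the oxides, working from each reported weight, per the basis as stated (target by target, the sums agree net of answer rounding effects):
  MgO: 113.5·0.3175 = 36.04 g (target 36.02 g)
  SiO2: 36.68·0.5115 + 113.5·0.6332 + 7.617·0.3275 = 93.12 g (target 93.10 g)
  CaO: 36.68·0.4855 + 32.84·0.5541 = 36.00 g (target 36.00 g)
  PbO: 61.26·0.9770 = 59.85 g (target 59.85 g)
  Na2O: 45.57·0.4364 = 19.89 g (target 19.89 g)
  ZrO2: 7.617·0.6715 = 5.115 g (target 5.115 g)
Glass-mass bookkeeping: batch total minus LOI = 250.0 g (per-oxide target masses sum to 250.0 g; with the basis standing at 250.0 g — gaps are rounding artifacts).
Batch total: Σ batch = 297.5 g; LOI loss = Σ batch·LOI = 47.45 g; yield, glass over the total, = 84.05%.

Revised batch per 250.0 g glass melt:
  CaSiO3: 36.68 g
  red lead: 61.26 g
  aragonite: 32.84 g
  salt cake: 45.57 g
  Mg3Si4O10(OH)2: 113.5 g
  zircon sand: 7.617 g
Total batch = 297.5 g; LOI loss = 47.45 g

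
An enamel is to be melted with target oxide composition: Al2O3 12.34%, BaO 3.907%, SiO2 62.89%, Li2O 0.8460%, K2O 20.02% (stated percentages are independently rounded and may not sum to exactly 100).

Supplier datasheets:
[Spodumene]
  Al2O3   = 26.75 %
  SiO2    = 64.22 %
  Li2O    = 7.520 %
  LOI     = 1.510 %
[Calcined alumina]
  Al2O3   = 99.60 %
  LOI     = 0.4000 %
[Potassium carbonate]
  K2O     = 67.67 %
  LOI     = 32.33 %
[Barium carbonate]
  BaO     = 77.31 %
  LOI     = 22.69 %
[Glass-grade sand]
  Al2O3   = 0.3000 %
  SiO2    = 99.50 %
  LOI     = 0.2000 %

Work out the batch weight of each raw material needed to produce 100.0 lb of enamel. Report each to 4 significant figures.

Exact precision is held end to end — working values are displayed, with 4-significant-digit rounding, across the worked steps; every reported number is rounded only once; the derived quantities are rebuilt starting from the weights per 100.0 lb of glass at full precision (the yield, net glass mass, ignition loss, the five compositions, the totals), as quoted within the problem or the answer.
Target oxide masses per 100.0 lb enamel:
  Al2O3: 12.34% × 100.0 = 12.34 lb
  BaO: 3.907% × 100.0 = 3.907 lb
  SiO2: 62.89% × 100.0 = 62.89 lb
  Li2O: 0.8460% × 100.0 = 0.8460 lb
  K2O: 20.02% × 100.0 = 20.02 lb
A balance pass over the oxides, from the weights as reported, for the quoted basis mass (sum by sum, the targets are met once rounding is allowed for):
  Al2O3: 11.25·0.2675 + 9.200·0.9960 + 55.94·0.003000 = 12.34 lb (target 12.34 lb)
  BaO: 5.054·0.7731 = 3.907 lb (target 3.907 lb)
  SiO2: 11.25·0.6422 + 55.94·0.9950 = 62.89 lb (target 62.89 lb)
  Li2O: 11.25·0.07520 = 0.8460 lb (target 0.8460 lb)
  K2O: 29.58·0.6767 = 20.02 lb (target 20.02 lb)
Glass-mass bookkeeping: batch Σ − ignition loss = 100.0 lb (summing oxide targets gives 100.0 lb; versus the stated basis of 100.0 lb — a pure rounding effect).
Whole-batch sum: Σ batch = 111.0 lb; LOI loss = Σ batch·LOI = 11.03 lb; yield, glass over the total, = 90.07%.

Batch per 100.0 lb enamel:
  Spodumene: 11.25 lb
  Calcined alumina: 9.200 lb
  Potassium carbonate: 29.58 lb
  Barium carbonate: 5.054 lb
  Glass-grade sand: 55.94 lb
Total batch = 111.0 lb; LOI loss = 11.03 lb; yield = 90.07%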